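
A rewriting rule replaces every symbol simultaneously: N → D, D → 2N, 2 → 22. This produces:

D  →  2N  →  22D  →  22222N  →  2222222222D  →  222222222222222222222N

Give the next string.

Rewriting the 22 symbols of 222222222222222222222N one by one yields 22 22 22 22 22 22 22 22 22 22 22 22 22 22 22 22 22 22 22 22 22 D; concatenated:

222222222222222222222222222222222222222222D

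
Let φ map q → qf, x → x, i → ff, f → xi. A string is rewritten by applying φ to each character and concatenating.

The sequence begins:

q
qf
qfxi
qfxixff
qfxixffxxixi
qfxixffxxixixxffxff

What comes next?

Applying the rule to each of the 19 symbols of qfxixffxxixixxffxff gives the pieces qf xi x ff x xi xi x x ff x ff x x xi xi x xi xi, which concatenate to the answer.

qfxixffxxixixxffxffxxxixixxixi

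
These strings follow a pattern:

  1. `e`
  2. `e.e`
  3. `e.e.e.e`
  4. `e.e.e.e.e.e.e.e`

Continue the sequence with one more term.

Each string is two copies of the previous one joined by '.'.
One more doubling of e.e.e.e.e.e.e.e gives the answer.

e.e.e.e.e.e.e.e.e.e.e.e.e.e.e.e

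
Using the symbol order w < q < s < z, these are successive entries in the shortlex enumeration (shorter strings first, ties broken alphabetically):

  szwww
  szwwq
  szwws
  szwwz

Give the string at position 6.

Continuing the enumeration 2 steps past szwwz: szwwz → szwqw → (answer).

szwqq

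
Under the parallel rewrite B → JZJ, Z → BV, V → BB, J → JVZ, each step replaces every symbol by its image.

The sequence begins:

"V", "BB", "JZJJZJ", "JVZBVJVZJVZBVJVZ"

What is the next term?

Rewriting the 16 symbols of JVZBVJVZJVZBVJVZ one by one yields JVZ BB BV JZJ BB JVZ BB BV JVZ BB BV JZJ BB JVZ BB BV; concatenated:

JVZBBBVJZJBBJVZBBBVJVZBBBVJZJBBJVZBBBV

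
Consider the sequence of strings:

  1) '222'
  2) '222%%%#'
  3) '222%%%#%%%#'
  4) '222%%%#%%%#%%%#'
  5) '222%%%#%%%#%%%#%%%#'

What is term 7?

The strings grow by a fixed suffix %%%# each time.
From 222%%%#%%%#%%%#%%%#, 2 further steps: 222%%%#%%%#%%%#%%%# → 222%%%#%%%#%%%#%%%#%%%# → (answer).

222%%%#%%%#%%%#%%%#%%%#%%%#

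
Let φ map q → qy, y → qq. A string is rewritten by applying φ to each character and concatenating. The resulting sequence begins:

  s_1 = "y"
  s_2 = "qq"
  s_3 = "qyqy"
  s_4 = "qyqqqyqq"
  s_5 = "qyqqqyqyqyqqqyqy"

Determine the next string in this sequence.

qyqqqyqyqyqqqyqqqyqqqyqyqyqqqyqq

Applying the rule to each of the 16 symbols of qyqqqyqyqyqqqyqy gives the pieces qy qq qy qy qy qq qy qq qy qq qy qy qy qq qy qq, which concatenate to the answer.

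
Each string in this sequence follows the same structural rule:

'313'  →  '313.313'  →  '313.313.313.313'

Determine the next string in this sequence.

Each string is two copies of the previous one joined by '.'.
One more doubling of 313.313.313.313 gives the answer.

313.313.313.313.313.313.313.313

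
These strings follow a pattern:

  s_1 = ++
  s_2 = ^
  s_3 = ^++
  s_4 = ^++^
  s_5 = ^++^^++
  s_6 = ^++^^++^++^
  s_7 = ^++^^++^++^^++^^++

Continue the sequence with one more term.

^++^^++^++^^++^^++^++^^++^++^

Each term (from the third on) is the previous term followed by the one before it: term 3 = ^·++ = ^++.
The next term joins ^++^^++^++^^++^^++ and ^++^^++^++^.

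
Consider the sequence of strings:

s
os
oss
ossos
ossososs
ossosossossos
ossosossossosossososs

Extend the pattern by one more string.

This is a Fibonacci-style word recurrence s(k) = s(k−1)·s(k−2): e.g. os·s = oss.
The next term joins ossosossossosossososs and ossosossossos.

ossosossossosossosossossosossossos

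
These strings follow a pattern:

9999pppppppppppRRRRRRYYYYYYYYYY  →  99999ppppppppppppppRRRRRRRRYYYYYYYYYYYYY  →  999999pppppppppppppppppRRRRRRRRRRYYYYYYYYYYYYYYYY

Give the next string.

9999999ppppppppppppppppppppRRRRRRRRRRRRYYYYYYYYYYYYYYYYYYY

Reading off run lengths: 9 runs 4, 5, 6; p runs 11, 14, 17; R runs 6, 8, 10; Y runs 10, 13, 16 — each is linear in n, where the shown terms are n = 3, 4, 5.
Setting n = 6 gives 7, 20, 12, 19 characters in each block.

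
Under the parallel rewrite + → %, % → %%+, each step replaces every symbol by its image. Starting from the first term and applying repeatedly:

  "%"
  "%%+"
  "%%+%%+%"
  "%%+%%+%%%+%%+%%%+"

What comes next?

Rewriting the 17 symbols of %%+%%+%%%+%%+%%%+ one by one yields %%+ %%+ % %%+ %%+ % %%+ %%+ %%+ % %%+ %%+ % %%+ %%+ %%+ %; concatenated:

%%+%%+%%%+%%+%%%+%%+%%+%%%+%%+%%%+%%+%%+%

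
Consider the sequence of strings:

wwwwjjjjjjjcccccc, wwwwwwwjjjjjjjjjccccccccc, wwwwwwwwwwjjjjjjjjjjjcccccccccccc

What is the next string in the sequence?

wwwwwwwwwwwwwjjjjjjjjjjjjjccccccccccccccc

Term n consists of 3n-2 w's, followed by 2n+3 j's, followed by 3n c's, where the shown terms are n = 2, 3, 4.
Setting n = 5 gives 13, 13, 15 characters in each block.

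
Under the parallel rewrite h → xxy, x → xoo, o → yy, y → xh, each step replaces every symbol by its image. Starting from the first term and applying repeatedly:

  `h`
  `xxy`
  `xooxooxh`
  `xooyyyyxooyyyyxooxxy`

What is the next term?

φ(xooyyyyxooyyyyxooxxy) expands symbol-by-symbol to xoo yy yy xh xh xh xh xoo yy yy xh xh xh xh xoo yy yy xoo xoo xh; joining the 20 pieces gives the next term.

xooyyyyxhxhxhxhxooyyyyxhxhxhxhxooyyyyxooxooxh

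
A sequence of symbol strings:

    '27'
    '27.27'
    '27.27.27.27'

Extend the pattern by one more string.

27.27.27.27.27.27.27.27

Each string is two copies of the previous one joined by '.'.
One more doubling of 27.27.27.27 gives the answer.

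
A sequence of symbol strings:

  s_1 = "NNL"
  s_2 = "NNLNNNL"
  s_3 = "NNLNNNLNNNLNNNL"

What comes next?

Every step duplicates the string with 'N' between the halves.
One more doubling of NNLNNNLNNNLNNNL gives the answer.

NNLNNNLNNNLNNNLNNNLNNNLNNNLNNNL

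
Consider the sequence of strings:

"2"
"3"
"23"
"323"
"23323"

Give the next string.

32323323

From term 3 onward, concatenate the second-to-last term with the last: 2·3 = 23, 3·23 = 323, …
The next term joins 323 and 23323.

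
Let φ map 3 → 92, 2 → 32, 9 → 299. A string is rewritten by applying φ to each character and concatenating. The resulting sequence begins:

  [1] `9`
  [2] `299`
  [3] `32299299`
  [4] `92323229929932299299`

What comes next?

Applying the rule to each of the 20 symbols of 92323229929932299299 gives the pieces 299 32 92 32 92 32 32 299 299 32 299 299 92 32 32 299 299 32 299 299, which concatenate to the answer.

2993292329232322992993229929992323229929932299299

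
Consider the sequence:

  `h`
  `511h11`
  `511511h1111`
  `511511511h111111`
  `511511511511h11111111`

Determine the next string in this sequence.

Every step adds 511 to the front and 11 to the end of the previous string.
Applying this once more to 511511511511h11111111:

511511511511511h1111111111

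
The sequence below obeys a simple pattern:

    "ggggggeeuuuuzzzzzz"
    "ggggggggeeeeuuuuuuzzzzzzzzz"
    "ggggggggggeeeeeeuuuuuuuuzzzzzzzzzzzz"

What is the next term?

Each string has the form g^{2n+2} e^{2n-2} u^{2n} z^{3n}, where the shown terms are n = 2, 3, 4.
Setting n = 5 gives 12, 8, 10, 15 characters in each block.

ggggggggggggeeeeeeeeuuuuuuuuuuzzzzzzzzzzzzzzz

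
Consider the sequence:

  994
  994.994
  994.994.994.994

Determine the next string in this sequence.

Each string is two copies of the previous one joined by '.'.
Doubling 994.994.994.994 with '.' between the halves:

994.994.994.994.994.994.994.994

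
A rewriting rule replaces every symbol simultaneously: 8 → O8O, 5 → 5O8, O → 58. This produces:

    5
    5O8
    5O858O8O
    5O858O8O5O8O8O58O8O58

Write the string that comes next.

Rewriting the 21 symbols of 5O858O8O5O8O8O58O8O58 one by one yields 5O8 58 O8O 5O8 O8O 58 O8O 58 5O8 58 O8O 58 O8O 58 5O8 O8O 58 O8O 58 5O8 O8O; concatenated:

5O858O8O5O8O8O58O8O585O858O8O58O8O585O8O8O58O8O585O8O8O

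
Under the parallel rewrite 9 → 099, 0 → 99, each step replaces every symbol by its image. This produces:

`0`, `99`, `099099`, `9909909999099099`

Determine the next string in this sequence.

09909999099099990990990990999909909999099099

Replace each of the 16 characters of 9909909999099099 in place — 099 099 99 099 099 99 099 099 099 099 99 099 099 99 099 099 — and concatenate.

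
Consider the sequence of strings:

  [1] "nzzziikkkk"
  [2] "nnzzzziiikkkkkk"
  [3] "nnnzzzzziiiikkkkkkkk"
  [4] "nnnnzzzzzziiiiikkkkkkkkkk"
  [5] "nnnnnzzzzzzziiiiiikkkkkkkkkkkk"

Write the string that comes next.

nnnnnnzzzzzzzziiiiiiikkkkkkkkkkkkkk

Reading off run lengths: n runs 1, 2, 3, 4, 5; z runs 3, 4, 5, 6, 7; i runs 2, 3, 4, 5, 6; k runs 4, 6, 8, 10, 12 — each is linear in n, where the shown terms are n = 2, 3, 4, 5, 6.
For the next term, n = 7, so the run lengths are 6, 8, 7, 14.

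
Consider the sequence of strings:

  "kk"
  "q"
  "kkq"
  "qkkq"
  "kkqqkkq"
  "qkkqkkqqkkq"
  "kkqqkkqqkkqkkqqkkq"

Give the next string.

qkkqkkqqkkqkkqqkkqqkkqkkqqkkq

From term 3 onward, concatenate the second-to-last term with the last: kk·q = kkq, q·kkq = qkkq, …
Continuing: qkkqkkqqkkq · kkqqkkqqkkqkkqqkkq gives term 8.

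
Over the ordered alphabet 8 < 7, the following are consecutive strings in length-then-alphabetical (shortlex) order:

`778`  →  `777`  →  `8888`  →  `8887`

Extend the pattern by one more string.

The successor of 8887 increments the rightmost position that isn't already 7 and resets every position after it to 8.

8878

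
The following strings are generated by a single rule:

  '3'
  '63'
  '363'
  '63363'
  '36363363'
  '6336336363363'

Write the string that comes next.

This is a Fibonacci-style word recurrence s(k) = s(k−2)·s(k−1): e.g. 3·63 = 363.
The next term joins 36363363 and 6336336363363.

363633636336336363363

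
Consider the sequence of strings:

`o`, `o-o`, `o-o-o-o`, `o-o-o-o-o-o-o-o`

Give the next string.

Each string is two copies of the previous one joined by '-'.
One more doubling of o-o-o-o-o-o-o-o gives the answer.

o-o-o-o-o-o-o-o-o-o-o-o-o-o-o-o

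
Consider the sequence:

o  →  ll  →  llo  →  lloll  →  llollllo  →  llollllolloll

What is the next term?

llollllollollllollllo

This is a Fibonacci-style word recurrence s(k) = s(k−1)·s(k−2): e.g. ll·o = llo.
The next term joins llollllolloll and llollllo.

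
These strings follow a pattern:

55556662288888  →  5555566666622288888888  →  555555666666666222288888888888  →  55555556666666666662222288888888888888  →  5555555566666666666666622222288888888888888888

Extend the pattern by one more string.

Term n consists of n+3 5's, followed by 3n 6's, followed by n+1 2's, followed by 3n+2 8's (n = 1, 2, …).
Setting n = 6 gives 9, 18, 7, 20 characters in each block.

555555555666666666666666666222222288888888888888888888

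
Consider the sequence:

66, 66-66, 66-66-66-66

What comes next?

Every step duplicates the string with '-' between the halves.
Doubling 66-66-66-66 with '-' between the halves:

66-66-66-66-66-66-66-66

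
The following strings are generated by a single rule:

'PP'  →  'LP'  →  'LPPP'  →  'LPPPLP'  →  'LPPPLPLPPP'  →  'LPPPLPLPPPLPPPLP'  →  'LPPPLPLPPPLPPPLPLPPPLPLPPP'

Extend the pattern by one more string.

From term 3 onward, concatenate the last term with the second-to-last: LP·PP = LPPP, LPPP·LP = LPPPLP, …
So term 8 is LPPPLPLPPPLPPPLPLPPPLPLPPP·LPPPLPLPPPLPPPLP.

LPPPLPLPPPLPPPLPLPPPLPLPPPLPPPLPLPPPLPPPLP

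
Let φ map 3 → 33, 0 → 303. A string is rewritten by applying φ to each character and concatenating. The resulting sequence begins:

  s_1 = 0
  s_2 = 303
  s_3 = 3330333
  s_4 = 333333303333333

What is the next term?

Rewriting the 15 symbols of 333333303333333 one by one yields 33 33 33 33 33 33 33 303 33 33 33 33 33 33 33; concatenated:

3333333333333330333333333333333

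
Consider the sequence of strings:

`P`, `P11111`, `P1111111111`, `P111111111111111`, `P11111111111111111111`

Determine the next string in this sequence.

P1111111111111111111111111

The strings grow by a fixed suffix 11111 each time.
So the next term is P11111111111111111111·11111.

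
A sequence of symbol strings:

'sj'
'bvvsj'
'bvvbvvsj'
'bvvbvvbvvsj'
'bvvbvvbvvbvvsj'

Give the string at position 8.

bvvbvvbvvbvvbvvbvvbvvsj

Each term is the previous one with bvv prepended.
From bvvbvvbvvbvvsj, 3 further steps: bvvbvvbvvbvvsj → bvvbvvbvvbvvbvvsj → bvvbvvbvvbvvbvvbvvsj → (answer).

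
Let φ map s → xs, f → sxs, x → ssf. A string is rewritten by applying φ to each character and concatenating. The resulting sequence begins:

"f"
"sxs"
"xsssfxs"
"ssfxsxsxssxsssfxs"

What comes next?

xsxssxsssfxsssfxsssfxsxsssfxsxsxssxsssfxs

Applying the rule to each of the 17 symbols of ssfxsxsxssxsssfxs gives the pieces xs xs sxs ssf xs ssf xs ssf xs xs ssf xs xs xs sxs ssf xs, which concatenate to the answer.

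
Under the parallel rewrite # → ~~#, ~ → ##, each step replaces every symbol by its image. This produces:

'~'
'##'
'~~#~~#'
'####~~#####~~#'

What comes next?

Rewriting the 14 symbols of ####~~#####~~# one by one yields ~~# ~~# ~~# ~~# ## ## ~~# ~~# ~~# ~~# ~~# ## ## ~~#; concatenated:

~~#~~#~~#~~#####~~#~~#~~#~~#~~#####~~#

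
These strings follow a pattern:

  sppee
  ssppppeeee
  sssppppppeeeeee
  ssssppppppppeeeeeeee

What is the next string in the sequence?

sssssppppppppppeeeeeeeeee

The n-th term is n s's then 2n p's then 2n e's (n = 1, 2, …).
At n = 5 the blocks have lengths 5, 10, 10.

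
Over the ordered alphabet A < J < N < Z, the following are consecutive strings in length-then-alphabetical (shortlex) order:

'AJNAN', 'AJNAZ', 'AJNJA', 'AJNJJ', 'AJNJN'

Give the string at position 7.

AJNNA

Stepping forward 2 times from AJNJN: AJNJN → AJNJZ, then the target.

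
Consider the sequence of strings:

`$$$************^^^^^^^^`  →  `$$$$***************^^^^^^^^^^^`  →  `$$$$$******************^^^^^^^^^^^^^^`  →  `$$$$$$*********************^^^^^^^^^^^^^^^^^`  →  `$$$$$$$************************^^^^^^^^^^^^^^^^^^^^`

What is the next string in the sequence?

$$$$$$$$***************************^^^^^^^^^^^^^^^^^^^^^^^

Reading off run lengths: $ runs 3, 4, 5, 6, 7; * runs 12, 15, 18, 21, 24; ^ runs 8, 11, 14, 17, 20 — each is linear in n, where the shown terms are n = 3, 4, 5, 6, 7.
Setting n = 8 gives 8, 27, 23 characters in each block.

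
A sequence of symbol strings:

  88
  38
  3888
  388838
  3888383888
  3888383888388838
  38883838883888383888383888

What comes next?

388838388838883838883838883888383888388838

From term 3 onward, concatenate the last term with the second-to-last: 38·88 = 3888, 3888·38 = 388838, …
Continuing: 38883838883888383888383888 · 3888383888388838 gives term 8.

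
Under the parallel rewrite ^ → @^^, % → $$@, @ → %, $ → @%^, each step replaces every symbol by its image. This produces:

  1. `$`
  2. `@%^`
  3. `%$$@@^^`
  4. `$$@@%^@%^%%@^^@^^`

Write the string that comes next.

@%^@%^%%$$@@^^%$$@@^^$$@$$@%@^^@^^%@^^@^^

φ($$@@%^@%^%%@^^@^^) expands symbol-by-symbol to @%^ @%^ % % $$@ @^^ % $$@ @^^ $$@ $$@ % @^^ @^^ % @^^ @^^; joining the 17 pieces gives the next term.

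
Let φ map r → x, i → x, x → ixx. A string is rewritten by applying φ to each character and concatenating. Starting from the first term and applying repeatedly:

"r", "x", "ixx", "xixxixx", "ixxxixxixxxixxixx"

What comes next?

xixxixxixxxixxixxxixxixxixxxixxixxxixxixx

Replace each of the 17 characters of ixxxixxixxxixxixx in place — x ixx ixx ixx x ixx ixx x ixx ixx ixx x ixx ixx x ixx ixx — and concatenate.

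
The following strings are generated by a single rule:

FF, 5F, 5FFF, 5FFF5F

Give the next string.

From term 3 onward, concatenate the last term with the second-to-last: 5F·FF = 5FFF, 5FFF·5F = 5FFF5F, …
Continuing: 5FFF5F · 5FFF gives term 5.

5FFF5F5FFF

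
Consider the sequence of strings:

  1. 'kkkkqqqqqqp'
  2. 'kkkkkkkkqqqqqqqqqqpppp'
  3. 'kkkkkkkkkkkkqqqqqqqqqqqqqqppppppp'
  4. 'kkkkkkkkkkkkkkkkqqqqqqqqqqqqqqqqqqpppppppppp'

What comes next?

Reading off run lengths: k runs 4, 8, 12, 16; q runs 6, 10, 14, 18; p runs 1, 4, 7, 10 — each is linear in n (n = 1, 2, …).
For the next term, n = 5, so the run lengths are 20, 22, 13.

kkkkkkkkkkkkkkkkkkkkqqqqqqqqqqqqqqqqqqqqqqppppppppppppp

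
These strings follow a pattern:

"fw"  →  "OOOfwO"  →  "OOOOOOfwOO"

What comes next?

s(k+1) = OOO·s(k)·O, so each term gains OOO as a prefix and O as a suffix.
So the next term is OOO·OOOOOOfwOO·O.

OOOOOOOOOfwOOO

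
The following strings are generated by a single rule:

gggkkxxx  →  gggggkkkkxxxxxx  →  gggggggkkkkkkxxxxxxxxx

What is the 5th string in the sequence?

Term n consists of 2n+1 g's, followed by 2n k's, followed by 3n x's (n = 1, 2, …).
For term 5, n = 5, so the run lengths are 11, 10, 15.

gggggggggggkkkkkkkkkkxxxxxxxxxxxxxxx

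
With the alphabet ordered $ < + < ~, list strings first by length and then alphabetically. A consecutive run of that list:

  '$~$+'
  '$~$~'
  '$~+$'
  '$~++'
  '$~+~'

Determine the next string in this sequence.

$~~$

The successor of $~+~ increments the rightmost position that isn't already ~ and resets every position after it to $.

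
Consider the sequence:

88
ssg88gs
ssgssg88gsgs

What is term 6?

Each term wraps the previous one in ssg on the left and gs on the right.
From ssgssg88gsgs, 3 further steps: ssgssg88gsgs → ssgssgssg88gsgsgs → ssgssgssgssg88gsgsgsgs → (answer).

ssgssgssgssgssg88gsgsgsgsgs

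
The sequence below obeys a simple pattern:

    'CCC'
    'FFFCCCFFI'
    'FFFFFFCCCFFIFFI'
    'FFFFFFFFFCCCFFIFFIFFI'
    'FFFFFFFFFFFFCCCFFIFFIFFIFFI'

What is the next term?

FFFFFFFFFFFFFFFCCCFFIFFIFFIFFIFFI

s(k+1) = FFF·s(k)·FFI, so each term gains FFF as a prefix and FFI as a suffix.
So the next term is FFF·FFFFFFFFFFFFCCCFFIFFIFFIFFI·FFI.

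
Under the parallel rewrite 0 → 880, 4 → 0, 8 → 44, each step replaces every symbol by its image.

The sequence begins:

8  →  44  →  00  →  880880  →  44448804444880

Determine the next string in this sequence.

0000444488000004444880

Applying the rule to each of the 14 symbols of 44448804444880 gives the pieces 0 0 0 0 44 44 880 0 0 0 0 44 44 880, which concatenate to the answer.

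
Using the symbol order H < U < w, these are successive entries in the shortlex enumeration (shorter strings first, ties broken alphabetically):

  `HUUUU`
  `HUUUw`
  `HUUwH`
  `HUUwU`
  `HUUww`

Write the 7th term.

HUwHU

Stepping forward 2 times from HUUww: HUUww → HUwHH, then the target.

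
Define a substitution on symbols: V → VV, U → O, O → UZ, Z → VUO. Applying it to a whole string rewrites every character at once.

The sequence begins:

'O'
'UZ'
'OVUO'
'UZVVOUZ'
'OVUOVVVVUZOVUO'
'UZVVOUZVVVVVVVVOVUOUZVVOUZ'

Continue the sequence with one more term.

Rewriting the 26 symbols of UZVVOUZVVVVVVVVOVUOUZVVOUZ one by one yields O VUO VV VV UZ O VUO VV VV VV VV VV VV VV VV UZ VV O UZ O VUO VV VV UZ O VUO; concatenated:

OVUOVVVVUZOVUOVVVVVVVVVVVVVVVVUZVVOUZOVUOVVVVUZOVUO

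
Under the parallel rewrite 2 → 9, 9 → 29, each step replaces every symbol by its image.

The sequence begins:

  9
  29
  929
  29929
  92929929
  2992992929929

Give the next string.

φ(2992992929929) expands symbol-by-symbol to 9 29 29 9 29 29 9 29 9 29 29 9 29; joining the 13 pieces gives the next term.

929299292992992929929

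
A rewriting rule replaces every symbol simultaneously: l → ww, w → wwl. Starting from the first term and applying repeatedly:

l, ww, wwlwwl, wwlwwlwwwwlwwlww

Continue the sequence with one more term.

Replace each of the 16 characters of wwlwwlwwwwlwwlww in place — wwl wwl ww wwl wwl ww wwl wwl wwl wwl ww wwl wwl ww wwl wwl — and concatenate.

wwlwwlwwwwlwwlwwwwlwwlwwlwwlwwwwlwwlwwwwlwwl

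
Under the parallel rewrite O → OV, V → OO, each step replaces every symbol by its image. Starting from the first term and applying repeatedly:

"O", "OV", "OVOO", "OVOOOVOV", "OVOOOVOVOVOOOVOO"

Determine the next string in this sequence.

φ(OVOOOVOVOVOOOVOO) expands symbol-by-symbol to OV OO OV OV OV OO OV OO OV OO OV OV OV OO OV OV; joining the 16 pieces gives the next term.

OVOOOVOVOVOOOVOOOVOOOVOVOVOOOVOV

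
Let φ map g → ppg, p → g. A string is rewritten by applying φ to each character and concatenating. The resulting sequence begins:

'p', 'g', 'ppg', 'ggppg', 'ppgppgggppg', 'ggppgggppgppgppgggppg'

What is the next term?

Rewriting the 21 symbols of ggppgggppgppgppgggppg one by one yields ppg ppg g g ppg ppg ppg g g ppg g g ppg g g ppg ppg ppg g g ppg; concatenated:

ppgppgggppgppgppgggppgggppgggppgppgppgggppg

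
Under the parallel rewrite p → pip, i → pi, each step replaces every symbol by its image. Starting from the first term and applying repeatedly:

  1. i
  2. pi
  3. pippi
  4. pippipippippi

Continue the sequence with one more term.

Rewriting the 13 symbols of pippipippippi one by one yields pip pi pip pip pi pip pi pip pip pi pip pip pi; concatenated:

pippipippippipippipippippipippippi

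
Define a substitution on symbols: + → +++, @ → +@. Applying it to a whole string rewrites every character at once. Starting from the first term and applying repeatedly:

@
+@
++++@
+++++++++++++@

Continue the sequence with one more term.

Applying the rule to each of the 14 symbols of +++++++++++++@ gives the pieces +++ +++ +++ +++ +++ +++ +++ +++ +++ +++ +++ +++ +++ +@, which concatenate to the answer.

++++++++++++++++++++++++++++++++++++++++@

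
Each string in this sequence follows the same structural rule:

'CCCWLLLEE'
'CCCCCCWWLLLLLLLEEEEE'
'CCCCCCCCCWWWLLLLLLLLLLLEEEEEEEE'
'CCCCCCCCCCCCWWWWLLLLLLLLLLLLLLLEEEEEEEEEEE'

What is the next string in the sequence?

CCCCCCCCCCCCCCCWWWWWLLLLLLLLLLLLLLLLLLLEEEEEEEEEEEEEE

The n-th term is 3n C's then n W's then 4n-1 L's then 3n-1 E's (n = 1, 2, …).
For the next term, n = 5, so the run lengths are 15, 5, 19, 14.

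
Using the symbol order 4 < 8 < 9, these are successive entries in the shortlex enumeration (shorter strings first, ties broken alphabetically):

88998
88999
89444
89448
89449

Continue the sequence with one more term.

Find the rightmost character of 89449 below 9, bump it to the next letter, and reset everything to its right to 4.

89484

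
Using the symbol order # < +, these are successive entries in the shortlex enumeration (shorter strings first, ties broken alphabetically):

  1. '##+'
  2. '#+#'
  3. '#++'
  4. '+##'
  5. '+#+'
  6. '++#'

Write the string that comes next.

Find the rightmost character of ++# below +, bump it to the next letter, and reset everything to its right to #.

+++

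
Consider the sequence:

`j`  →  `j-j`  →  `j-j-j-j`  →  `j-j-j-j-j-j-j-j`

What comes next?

j-j-j-j-j-j-j-j-j-j-j-j-j-j-j-j

Every step duplicates the string with '-' between the halves.
So the next term is two copies of j-j-j-j-j-j-j-j with '-' between the halves.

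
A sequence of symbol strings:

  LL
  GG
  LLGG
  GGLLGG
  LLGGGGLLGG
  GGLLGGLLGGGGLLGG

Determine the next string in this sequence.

This is a Fibonacci-style word recurrence s(k) = s(k−2)·s(k−1): e.g. LL·GG = LLGG.
So term 7 is LLGGGGLLGG·GGLLGGLLGGGGLLGG.

LLGGGGLLGGGGLLGGLLGGGGLLGG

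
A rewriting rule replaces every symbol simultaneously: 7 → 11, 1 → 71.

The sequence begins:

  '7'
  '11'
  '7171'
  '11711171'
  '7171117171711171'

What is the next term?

Rewriting the 16 symbols of 7171117171711171 one by one yields 11 71 11 71 71 71 11 71 11 71 11 71 71 71 11 71; concatenated:

11711171717111711171117171711171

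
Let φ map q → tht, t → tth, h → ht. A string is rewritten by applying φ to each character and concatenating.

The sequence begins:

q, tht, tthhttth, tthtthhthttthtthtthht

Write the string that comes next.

φ(tthtthhthttthtthtthht) expands symbol-by-symbol to tth tth ht tth tth ht ht tth ht tth tth tth ht tth tth ht tth tth ht ht tth; joining the 21 pieces gives the next term.

tthtthhttthtthhthttthhttthtthtthhttthtthhttthtthhthttth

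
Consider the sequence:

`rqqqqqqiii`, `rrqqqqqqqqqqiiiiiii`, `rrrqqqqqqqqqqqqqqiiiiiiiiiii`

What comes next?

rrrrqqqqqqqqqqqqqqqqqqiiiiiiiiiiiiiii

Reading off run lengths: r runs 1, 2, 3; q runs 6, 10, 14; i runs 3, 7, 11 — each is linear in n (n = 1, 2, …).
At n = 4 the blocks have lengths 4, 18, 15.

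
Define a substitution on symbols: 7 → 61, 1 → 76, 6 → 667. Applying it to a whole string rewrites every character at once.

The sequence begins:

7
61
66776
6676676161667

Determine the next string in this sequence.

Replace each of the 13 characters of 6676676161667 in place — 667 667 61 667 667 61 667 76 667 76 667 667 61 — and concatenate.

6676676166766761667766677666766761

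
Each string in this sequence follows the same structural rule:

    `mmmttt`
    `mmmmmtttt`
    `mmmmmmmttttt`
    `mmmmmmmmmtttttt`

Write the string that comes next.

The n-th term is 2n-1 m's then n+1 t's, where the shown terms are n = 2, 3, 4, 5.
At n = 6 the blocks have lengths 11, 7.

mmmmmmmmmmmttttttt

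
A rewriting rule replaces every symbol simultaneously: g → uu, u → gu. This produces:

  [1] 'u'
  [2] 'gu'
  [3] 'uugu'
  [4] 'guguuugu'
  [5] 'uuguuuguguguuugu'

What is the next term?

guguuuguguguuuguuuguuuguguguuugu

Applying the rule to each of the 16 symbols of uuguuuguguguuugu gives the pieces gu gu uu gu gu gu uu gu uu gu uu gu gu gu uu gu, which concatenate to the answer.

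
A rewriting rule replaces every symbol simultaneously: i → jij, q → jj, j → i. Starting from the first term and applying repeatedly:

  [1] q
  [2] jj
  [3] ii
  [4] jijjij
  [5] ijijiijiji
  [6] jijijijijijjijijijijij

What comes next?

ijijijijijijijijijijiijijijijijijijijijiji

Applying the rule to each of the 22 symbols of jijijijijijjijijijijij gives the pieces i jij i jij i jij i jij i jij i i jij i jij i jij i jij i jij i, which concatenate to the answer.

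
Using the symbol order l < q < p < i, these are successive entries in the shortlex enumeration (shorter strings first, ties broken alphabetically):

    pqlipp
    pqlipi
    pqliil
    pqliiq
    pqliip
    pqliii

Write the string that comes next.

pqqlll

Treat pqliii as a base-4 numeral over the given alphabet and add one, carrying through any trailing i's.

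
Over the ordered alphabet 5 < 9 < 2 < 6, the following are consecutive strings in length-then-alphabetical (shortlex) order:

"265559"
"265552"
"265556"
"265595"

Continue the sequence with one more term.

Treat 265595 as a base-4 numeral over the given alphabet and add one, carrying through any trailing 6's.

265599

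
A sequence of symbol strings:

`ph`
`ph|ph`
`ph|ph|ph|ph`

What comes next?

Each string is two copies of the previous one joined by '|'.
One more doubling of ph|ph|ph|ph gives the answer.

ph|ph|ph|ph|ph|ph|ph|ph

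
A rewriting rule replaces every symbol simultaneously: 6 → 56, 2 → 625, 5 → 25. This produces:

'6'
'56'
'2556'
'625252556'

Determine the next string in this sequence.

566252562525625252556

Expanding 625252556: 6→56, 2→625, 5→25, 2→625, 5→25, 2→625, 5→25, 5→25, 6→56. Concatenated: 56 625 25 625 25 625 25 25 56.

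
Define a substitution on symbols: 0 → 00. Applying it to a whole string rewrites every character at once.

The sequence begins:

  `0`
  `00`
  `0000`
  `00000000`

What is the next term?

Expanding 00000000: 0→00, 0→00, 0→00, 0→00, 0→00, 0→00, 0→00, 0→00. Concatenated: 00 00 00 00 00 00 00 00.

0000000000000000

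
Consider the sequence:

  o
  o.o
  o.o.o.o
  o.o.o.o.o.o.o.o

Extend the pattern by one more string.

o.o.o.o.o.o.o.o.o.o.o.o.o.o.o.o

Each string is two copies of the previous one joined by '.'.
So the next term is two copies of o.o.o.o.o.o.o.o with '.' between the halves.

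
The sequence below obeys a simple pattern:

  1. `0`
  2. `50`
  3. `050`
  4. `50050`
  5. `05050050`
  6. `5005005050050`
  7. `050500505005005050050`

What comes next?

Each term (from the third on) is the two preceding terms concatenated in order: term 3 = 0·50 = 050.
Continuing: 5005005050050 · 050500505005005050050 gives term 8.

5005005050050050500505005005050050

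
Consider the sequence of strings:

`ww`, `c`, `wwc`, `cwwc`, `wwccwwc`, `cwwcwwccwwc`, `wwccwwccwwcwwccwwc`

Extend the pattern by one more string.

This is a Fibonacci-style word recurrence s(k) = s(k−2)·s(k−1): e.g. ww·c = wwc.
Continuing: cwwcwwccwwc · wwccwwccwwcwwccwwc gives term 8.

cwwcwwccwwcwwccwwccwwcwwccwwc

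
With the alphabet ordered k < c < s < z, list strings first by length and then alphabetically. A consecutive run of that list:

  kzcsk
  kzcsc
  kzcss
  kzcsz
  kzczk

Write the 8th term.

kzczz

Continuing the enumeration 3 steps past kzczk: kzczk → kzczc → kzczs → (answer).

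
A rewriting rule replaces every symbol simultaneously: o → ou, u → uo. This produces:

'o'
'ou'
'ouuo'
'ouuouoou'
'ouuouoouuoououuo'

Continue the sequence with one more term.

ouuouoouuoououuouoououuoouuouoou

Replace each of the 16 characters of ouuouoouuoououuo in place — ou uo uo ou uo ou ou uo uo ou ou uo ou uo uo ou — and concatenate.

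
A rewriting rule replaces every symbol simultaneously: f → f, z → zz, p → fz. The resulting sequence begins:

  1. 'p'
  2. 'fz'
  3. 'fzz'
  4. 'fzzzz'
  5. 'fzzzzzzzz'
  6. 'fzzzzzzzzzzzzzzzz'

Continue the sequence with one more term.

φ(fzzzzzzzzzzzzzzzz) expands symbol-by-symbol to f zz zz zz zz zz zz zz zz zz zz zz zz zz zz zz zz; joining the 17 pieces gives the next term.

fzzzzzzzzzzzzzzzzzzzzzzzzzzzzzzzz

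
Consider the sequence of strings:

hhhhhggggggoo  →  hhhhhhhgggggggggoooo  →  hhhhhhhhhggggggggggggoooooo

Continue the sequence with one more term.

Term n consists of 2n+1 h's, followed by 3n g's, followed by 2n-2 o's, where the shown terms are n = 2, 3, 4.
At n = 5 the blocks have lengths 11, 15, 8.

hhhhhhhhhhhgggggggggggggggoooooooo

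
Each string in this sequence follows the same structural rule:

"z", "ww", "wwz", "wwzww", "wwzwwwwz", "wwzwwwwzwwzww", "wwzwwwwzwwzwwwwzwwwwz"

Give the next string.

This is a Fibonacci-style word recurrence s(k) = s(k−1)·s(k−2): e.g. ww·z = wwz.
The next term joins wwzwwwwzwwzwwwwzwwwwz and wwzwwwwzwwzww.

wwzwwwwzwwzwwwwzwwwwzwwzwwwwzwwzww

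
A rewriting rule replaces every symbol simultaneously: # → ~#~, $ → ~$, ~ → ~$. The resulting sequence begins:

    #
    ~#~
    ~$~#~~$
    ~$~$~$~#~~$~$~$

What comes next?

Replace each of the 15 characters of ~$~$~$~#~~$~$~$ in place — ~$ ~$ ~$ ~$ ~$ ~$ ~$ ~#~ ~$ ~$ ~$ ~$ ~$ ~$ ~$ — and concatenate.

~$~$~$~$~$~$~$~#~~$~$~$~$~$~$~$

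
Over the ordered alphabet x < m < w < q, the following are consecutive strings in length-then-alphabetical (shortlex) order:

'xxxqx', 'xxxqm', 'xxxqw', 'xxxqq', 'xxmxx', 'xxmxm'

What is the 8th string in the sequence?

Stepping forward 2 times from xxmxm: xxmxm → xxmxw, then the target.

xxmxq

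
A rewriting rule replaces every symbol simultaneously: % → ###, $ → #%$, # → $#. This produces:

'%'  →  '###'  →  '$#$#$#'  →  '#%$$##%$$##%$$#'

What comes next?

$#####%$#%$$#$#####%$#%$$#$#####%$#%$$#

Replace each of the 15 characters of #%$$##%$$##%$$# in place — $# ### #%$ #%$ $# $# ### #%$ #%$ $# $# ### #%$ #%$ $# — and concatenate.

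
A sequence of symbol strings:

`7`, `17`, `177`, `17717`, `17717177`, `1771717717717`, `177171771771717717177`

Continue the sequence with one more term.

From term 3 onward, concatenate the last term with the second-to-last: 17·7 = 177, 177·17 = 17717, …
The next term joins 177171771771717717177 and 1771717717717.

1771717717717177171771771717717717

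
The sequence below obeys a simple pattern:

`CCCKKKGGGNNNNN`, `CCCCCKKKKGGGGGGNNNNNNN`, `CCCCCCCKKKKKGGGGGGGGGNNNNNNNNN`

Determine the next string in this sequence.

CCCCCCCCCKKKKKKGGGGGGGGGGGGNNNNNNNNNNN

Reading off run lengths: C runs 3, 5, 7; K runs 3, 4, 5; G runs 3, 6, 9; N runs 5, 7, 9 — each is linear in n (n = 1, 2, …).
At n = 4 the blocks have lengths 9, 6, 12, 11.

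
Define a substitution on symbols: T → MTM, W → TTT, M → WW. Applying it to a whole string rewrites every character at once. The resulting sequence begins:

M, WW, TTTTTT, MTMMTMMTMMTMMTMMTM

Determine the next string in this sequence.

Rewriting the 18 symbols of MTMMTMMTMMTMMTMMTM one by one yields WW MTM WW WW MTM WW WW MTM WW WW MTM WW WW MTM WW WW MTM WW; concatenated:

WWMTMWWWWMTMWWWWMTMWWWWMTMWWWWMTMWWWWMTMWW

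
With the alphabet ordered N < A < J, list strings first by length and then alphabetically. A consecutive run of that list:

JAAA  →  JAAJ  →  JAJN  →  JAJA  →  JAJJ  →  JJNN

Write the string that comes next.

JJNA

Treat JJNN as a base-3 numeral over the given alphabet and add one, carrying through any trailing J's.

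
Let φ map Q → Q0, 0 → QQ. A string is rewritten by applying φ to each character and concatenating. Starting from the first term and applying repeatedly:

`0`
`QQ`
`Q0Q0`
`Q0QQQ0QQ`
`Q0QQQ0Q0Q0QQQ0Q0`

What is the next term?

Applying the rule to each of the 16 symbols of Q0QQQ0Q0Q0QQQ0Q0 gives the pieces Q0 QQ Q0 Q0 Q0 QQ Q0 QQ Q0 QQ Q0 Q0 Q0 QQ Q0 QQ, which concatenate to the answer.

Q0QQQ0Q0Q0QQQ0QQQ0QQQ0Q0Q0QQQ0QQ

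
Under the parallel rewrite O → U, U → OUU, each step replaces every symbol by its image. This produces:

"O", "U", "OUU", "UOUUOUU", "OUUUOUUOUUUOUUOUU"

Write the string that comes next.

Replace each of the 17 characters of OUUUOUUOUUUOUUOUU in place — U OUU OUU OUU U OUU OUU U OUU OUU OUU U OUU OUU U OUU OUU — and concatenate.

UOUUOUUOUUUOUUOUUUOUUOUUOUUUOUUOUUUOUUOUU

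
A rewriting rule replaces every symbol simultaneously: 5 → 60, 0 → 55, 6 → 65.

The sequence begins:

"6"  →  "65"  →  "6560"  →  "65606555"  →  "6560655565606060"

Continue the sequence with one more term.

Applying the rule to each of the 16 symbols of 6560655565606060 gives the pieces 65 60 65 55 65 60 60 60 65 60 65 55 65 55 65 55, which concatenate to the answer.

65606555656060606560655565556555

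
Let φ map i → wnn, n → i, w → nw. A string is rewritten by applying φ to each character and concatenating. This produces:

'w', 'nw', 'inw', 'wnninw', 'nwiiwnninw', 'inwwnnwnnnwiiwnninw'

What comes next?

φ(inwwnnwnnnwiiwnninw) expands symbol-by-symbol to wnn i nw nw i i nw i i i nw wnn wnn nw i i wnn i nw; joining the 19 pieces gives the next term.

wnninwnwiinwiiinwwnnwnnnwiiwnninw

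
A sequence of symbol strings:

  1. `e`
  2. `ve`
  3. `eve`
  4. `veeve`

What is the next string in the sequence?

This is a Fibonacci-style word recurrence s(k) = s(k−2)·s(k−1): e.g. e·ve = eve.
Continuing: eve · veeve gives term 5.

eveveeve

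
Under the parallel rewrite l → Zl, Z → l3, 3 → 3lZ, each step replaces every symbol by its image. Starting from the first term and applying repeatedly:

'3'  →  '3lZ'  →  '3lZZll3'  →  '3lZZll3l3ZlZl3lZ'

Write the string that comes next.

3lZZll3l3ZlZl3lZZl3lZl3Zll3Zl3lZZll3

φ(3lZZll3l3ZlZl3lZ) expands symbol-by-symbol to 3lZ Zl l3 l3 Zl Zl 3lZ Zl 3lZ l3 Zl l3 Zl 3lZ Zl l3; joining the 16 pieces gives the next term.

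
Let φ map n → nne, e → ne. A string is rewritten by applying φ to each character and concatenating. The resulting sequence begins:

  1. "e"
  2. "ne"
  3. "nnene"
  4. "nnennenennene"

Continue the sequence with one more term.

nnennenennennenennenennennenennene

Replace each of the 13 characters of nnennenennene in place — nne nne ne nne nne ne nne ne nne nne ne nne ne — and concatenate.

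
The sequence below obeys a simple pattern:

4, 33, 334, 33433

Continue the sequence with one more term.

Each term (from the third on) is the previous term followed by the one before it: term 3 = 33·4 = 334.
Continuing: 33433 · 334 gives term 5.

33433334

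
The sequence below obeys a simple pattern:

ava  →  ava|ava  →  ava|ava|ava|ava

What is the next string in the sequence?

ava|ava|ava|ava|ava|ava|ava|ava

s(k+1) = s(k)·|·s(k) — each term doubles the last with '|' between the halves.
So the next term is two copies of ava|ava|ava|ava with '|' between the halves.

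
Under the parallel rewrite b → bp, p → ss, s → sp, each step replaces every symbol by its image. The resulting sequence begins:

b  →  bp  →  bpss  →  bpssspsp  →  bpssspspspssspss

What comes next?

Replace each of the 16 characters of bpssspspspssspss in place — bp ss sp sp sp ss sp ss sp ss sp sp sp ss sp sp — and concatenate.

bpssspspspssspssspssspspspssspsp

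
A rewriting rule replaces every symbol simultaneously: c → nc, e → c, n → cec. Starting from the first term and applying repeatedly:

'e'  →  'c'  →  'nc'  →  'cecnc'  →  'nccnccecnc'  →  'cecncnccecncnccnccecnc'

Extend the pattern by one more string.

nccnccecnccecncnccnccecnccecncnccecncnccnccecnc

φ(cecncnccecncnccnccecnc) expands symbol-by-symbol to nc c nc cec nc cec nc nc c nc cec nc cec nc nc cec nc nc c nc cec nc; joining the 22 pieces gives the next term.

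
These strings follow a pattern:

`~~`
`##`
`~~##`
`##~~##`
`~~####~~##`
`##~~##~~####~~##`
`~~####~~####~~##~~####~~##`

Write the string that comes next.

##~~##~~####~~##~~####~~####~~##~~####~~##

This is a Fibonacci-style word recurrence s(k) = s(k−2)·s(k−1): e.g. ~~·## = ~~##.
The next term joins ##~~##~~####~~## and ~~####~~####~~##~~####~~##.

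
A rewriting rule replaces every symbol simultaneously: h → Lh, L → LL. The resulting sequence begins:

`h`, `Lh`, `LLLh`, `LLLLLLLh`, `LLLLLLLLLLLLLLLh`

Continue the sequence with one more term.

Replace each of the 16 characters of LLLLLLLLLLLLLLLh in place — LL LL LL LL LL LL LL LL LL LL LL LL LL LL LL Lh — and concatenate.

LLLLLLLLLLLLLLLLLLLLLLLLLLLLLLLh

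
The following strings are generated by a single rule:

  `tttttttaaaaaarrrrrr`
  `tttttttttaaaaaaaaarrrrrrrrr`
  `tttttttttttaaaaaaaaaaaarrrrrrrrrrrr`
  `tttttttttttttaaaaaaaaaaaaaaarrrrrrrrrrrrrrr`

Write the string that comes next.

Each string has the form t^{2n+3} a^{3n} r^{3n}, where the shown terms are n = 2, 3, 4, 5.
For the next term, n = 6, so the run lengths are 15, 18, 18.

tttttttttttttttaaaaaaaaaaaaaaaaaarrrrrrrrrrrrrrrrrr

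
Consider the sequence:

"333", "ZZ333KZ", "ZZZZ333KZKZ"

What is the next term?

ZZZZZZ333KZKZKZ

Each term wraps the previous one in ZZ on the left and KZ on the right.
So the next term is ZZ·ZZZZ333KZKZ·KZ.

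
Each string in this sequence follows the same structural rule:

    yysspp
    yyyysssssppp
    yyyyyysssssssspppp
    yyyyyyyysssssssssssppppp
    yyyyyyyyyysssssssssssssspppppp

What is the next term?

Term n consists of 2n y's, followed by 3n-1 s's, followed by n+1 p's (n = 1, 2, …).
For the next term, n = 6, so the run lengths are 12, 17, 7.

yyyyyyyyyyyysssssssssssssssssppppppp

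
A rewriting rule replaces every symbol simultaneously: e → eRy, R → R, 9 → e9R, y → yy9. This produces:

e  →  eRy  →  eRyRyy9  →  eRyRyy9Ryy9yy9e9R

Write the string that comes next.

Rewriting the 17 symbols of eRyRyy9Ryy9yy9e9R one by one yields eRy R yy9 R yy9 yy9 e9R R yy9 yy9 e9R yy9 yy9 e9R eRy e9R R; concatenated:

eRyRyy9Ryy9yy9e9RRyy9yy9e9Ryy9yy9e9ReRye9RR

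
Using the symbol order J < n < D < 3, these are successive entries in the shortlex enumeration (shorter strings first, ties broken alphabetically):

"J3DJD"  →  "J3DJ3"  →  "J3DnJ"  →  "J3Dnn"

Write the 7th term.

Stepping forward 3 times from J3Dnn: J3Dnn → J3DnD → J3Dn3, then the target.

J3DDJ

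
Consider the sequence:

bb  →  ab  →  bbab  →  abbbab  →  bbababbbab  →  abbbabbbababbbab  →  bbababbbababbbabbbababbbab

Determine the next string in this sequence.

abbbabbbababbbabbbababbbababbbabbbababbbab

This is a Fibonacci-style word recurrence s(k) = s(k−2)·s(k−1): e.g. bb·ab = bbab.
Continuing: abbbabbbababbbab · bbababbbababbbabbbababbbab gives term 8.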